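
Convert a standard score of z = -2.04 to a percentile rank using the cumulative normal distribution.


CDF(z) = 0.5 * (1 + erf(z/sqrt(2)))
erf(-1.4425) = -0.9586
CDF = 0.0207
Percentile rank = 0.0207 * 100 = 2.07

2.07


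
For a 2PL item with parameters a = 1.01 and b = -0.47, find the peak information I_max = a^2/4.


For 2PL, max info at theta = b = -0.47
I_max = a^2 / 4 = 1.01^2 / 4
= 1.0201 / 4
I_max = 0.255

0.255


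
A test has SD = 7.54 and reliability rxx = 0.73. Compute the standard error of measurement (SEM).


SEM = SD * sqrt(1 - rxx)
SEM = 7.54 * sqrt(1 - 0.73)
SEM = 7.54 * sqrt(0.27) = 7.54 * 0.519615
SEM = 3.9179

3.9179


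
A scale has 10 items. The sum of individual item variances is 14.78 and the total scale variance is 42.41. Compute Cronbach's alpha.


alpha = (k/(k-1)) * (1 - sum(si^2)/s_total^2)
= (10/9) * (1 - 14.78/42.41)
alpha = 0.7239

0.7239


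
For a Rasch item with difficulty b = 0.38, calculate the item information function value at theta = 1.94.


P = 1/(1+exp(-(1.94-0.38))) = 0.8264
I = P*(1-P) = 0.8264 * 0.1736
I = 0.1435

0.1435


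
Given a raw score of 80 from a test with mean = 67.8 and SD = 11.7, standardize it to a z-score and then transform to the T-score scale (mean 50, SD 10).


z = (X - mean) / SD = (80 - 67.8) / 11.7
z = 12.2 / 11.7
z = 1.0427
T-score = T = 50 + 10z
Carry z at full precision (z = 12.2 / 11.7) into the conversion:
T-score = 50 + 10 * (12.2 / 11.7) = 50 + 122 / 11.7
T-score = 50 + 10.4274
T-score = 60.4274

60.4274


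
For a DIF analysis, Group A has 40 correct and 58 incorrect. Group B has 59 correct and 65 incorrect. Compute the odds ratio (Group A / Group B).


Odds_A = 40/58 = 0.6897
Odds_B = 59/65 = 0.9077
OR = Odds_A / Odds_B = 0.6897 / 0.9077
Exactly, OR = (40 * 65) / (58 * 59) = 2600 / 3422
OR = 0.7598

0.7598


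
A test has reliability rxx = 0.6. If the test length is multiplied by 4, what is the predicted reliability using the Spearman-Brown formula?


r_new = (n * rxx) / (1 + (n-1) * rxx)
r_new = (4 * 0.6) / (1 + 3 * 0.6)
r_new = 2.4 / 2.8
r_new = 0.8571

0.8571


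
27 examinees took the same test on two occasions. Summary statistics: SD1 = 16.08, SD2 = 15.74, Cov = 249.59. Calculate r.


r = cov(X,Y) / (SD_X * SD_Y)
r = 249.59 / (16.08 * 15.74)
r = 249.59 / 253.0992
r = 0.9861

0.9861


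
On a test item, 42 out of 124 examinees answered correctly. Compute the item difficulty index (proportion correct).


Item difficulty p = number correct / total examinees
p = 42 / 124
p = 0.3387

0.3387


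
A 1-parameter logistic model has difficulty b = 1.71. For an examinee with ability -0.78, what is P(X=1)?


theta - b = -0.78 - 1.71 = -2.49
exp(-(theta - b)) = exp(2.49) = 12.0613
P = 1 / (1 + 12.0613)
P = 0.0766

0.0766


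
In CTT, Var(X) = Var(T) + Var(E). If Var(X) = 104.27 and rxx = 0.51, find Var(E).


var_true = rxx * var_obs = 0.51 * 104.27 = 53.1777
var_error = var_obs - var_true
var_error = 104.27 - 53.1777
var_error = 51.0923

51.0923


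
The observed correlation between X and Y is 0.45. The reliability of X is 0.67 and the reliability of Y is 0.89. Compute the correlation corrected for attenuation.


r_corrected = rxy / sqrt(rxx * ryy)
= 0.45 / sqrt(0.67 * 0.89)
= 0.45 / sqrt(0.5963)
= 0.45 / 0.772205
r_corrected = 0.5827

0.5827


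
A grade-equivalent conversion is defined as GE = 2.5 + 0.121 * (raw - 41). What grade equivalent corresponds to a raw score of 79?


raw - median = 79 - 41 = 38
slope * diff = 0.121 * 38 = 4.598
GE = 2.5 + 4.598
GE = 7.098

7.098


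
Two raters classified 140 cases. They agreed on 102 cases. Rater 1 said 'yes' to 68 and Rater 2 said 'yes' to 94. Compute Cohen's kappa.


P_o = 102/140 = 0.728571
P_e = (68*94 + 72*46) / 19600 = 0.495102
kappa = (P_o - P_e) / (1 - P_e)
kappa = (0.728571 - 0.495102) / (1 - 0.495102)
kappa = 0.4624

0.4624


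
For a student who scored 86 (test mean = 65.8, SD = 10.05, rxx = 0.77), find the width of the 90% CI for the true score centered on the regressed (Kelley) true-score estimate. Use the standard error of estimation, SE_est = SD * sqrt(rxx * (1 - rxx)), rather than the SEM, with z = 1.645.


True score estimate = 0.77*86 + 0.23*65.8 = 81.354
SE_est = SD * sqrt(rxx * (1 - rxx)) = 10.05 * sqrt(0.77 * 0.23) = 10.05 * sqrt(0.1771) = 4.229367
CI = T_est +/- z * SE_est, so width = 2 * z * SE_est = 2 * 1.645 * 4.229367
Width = 13.9146

13.9146


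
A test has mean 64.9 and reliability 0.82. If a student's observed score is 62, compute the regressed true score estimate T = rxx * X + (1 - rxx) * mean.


T_est = rxx * X + (1 - rxx) * mean
T_est = 0.82 * 62 + 0.18 * 64.9
T_est = 50.84 + 11.682
T_est = 62.522

62.522


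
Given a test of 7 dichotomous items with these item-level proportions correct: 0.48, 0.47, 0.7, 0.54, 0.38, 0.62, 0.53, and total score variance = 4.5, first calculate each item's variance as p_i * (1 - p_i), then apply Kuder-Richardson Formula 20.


For each item, compute p_i * q_i:
  Item 1: 0.48 * 0.52 = 0.2496
  Item 2: 0.47 * 0.53 = 0.2491
  Item 3: 0.7 * 0.3 = 0.21
  Item 4: 0.54 * 0.46 = 0.2484
  Item 5: 0.38 * 0.62 = 0.2356
  Item 6: 0.62 * 0.38 = 0.2356
  Item 7: 0.53 * 0.47 = 0.2491
Sum(p_i * q_i) = 0.2496 + 0.2491 + 0.21 + 0.2484 + 0.2356 + 0.2356 + 0.2491 = 1.6774
KR-20 = (k/(k-1)) * (1 - Sum(p_i*q_i) / Var_total)
= (7/6) * (1 - 1.6774/4.5)
= 1.1667 * 0.6272
KR-20 = 0.7318

0.7318


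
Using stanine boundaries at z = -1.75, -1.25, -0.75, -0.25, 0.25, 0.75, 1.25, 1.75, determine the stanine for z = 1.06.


Stanine boundaries: [-1.75, -1.25, -0.75, -0.25, 0.25, 0.75, 1.25, 1.75]
z = 1.06
Check each boundary:
  z >= -1.75 -> could be stanine 2
  z >= -1.25 -> could be stanine 3
  z >= -0.75 -> could be stanine 4
  z >= -0.25 -> could be stanine 5
  z >= 0.25 -> could be stanine 6
  z >= 0.75 -> could be stanine 7
  z < 1.25
  z < 1.75
Highest qualifying boundary gives stanine = 7

7


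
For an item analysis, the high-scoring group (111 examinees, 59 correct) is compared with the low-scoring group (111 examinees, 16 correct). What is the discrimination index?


p_upper = 59/111 = 0.5315
p_lower = 16/111 = 0.1441
D = 0.5315 - 0.1441 = 0.3874

0.3874


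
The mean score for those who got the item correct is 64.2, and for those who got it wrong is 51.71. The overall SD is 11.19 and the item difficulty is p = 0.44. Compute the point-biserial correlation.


q = 1 - p = 0.56
rpb = ((M1 - M0) / SD) * sqrt(p * q)
rpb = ((64.2 - 51.71) / 11.19) * sqrt(0.44 * 0.56)
rpb = 0.5541

0.5541


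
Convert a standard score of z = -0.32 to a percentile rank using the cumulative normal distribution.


CDF(z) = 0.5 * (1 + erf(z/sqrt(2)))
erf(-0.2263) = -0.251
CDF = 0.3745
Percentile rank = 0.3745 * 100 = 37.45

37.45


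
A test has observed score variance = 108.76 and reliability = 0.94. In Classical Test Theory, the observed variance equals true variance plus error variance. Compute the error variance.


var_true = rxx * var_obs = 0.94 * 108.76 = 102.2344
var_error = var_obs - var_true
var_error = 108.76 - 102.2344
var_error = 6.5256

6.5256


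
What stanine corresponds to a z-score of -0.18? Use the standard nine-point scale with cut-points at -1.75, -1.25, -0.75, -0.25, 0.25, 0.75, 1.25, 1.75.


Stanine boundaries: [-1.75, -1.25, -0.75, -0.25, 0.25, 0.75, 1.25, 1.75]
z = -0.18
Check each boundary:
  z >= -1.75 -> could be stanine 2
  z >= -1.25 -> could be stanine 3
  z >= -0.75 -> could be stanine 4
  z >= -0.25 -> could be stanine 5
  z < 0.25
  z < 0.75
  z < 1.25
  z < 1.75
Highest qualifying boundary gives stanine = 5

5


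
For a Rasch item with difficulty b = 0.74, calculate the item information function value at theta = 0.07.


P = 1/(1+exp(-(0.07-0.74))) = 0.3385
I = P*(1-P) = 0.3385 * 0.6615
I = 0.2239

0.2239


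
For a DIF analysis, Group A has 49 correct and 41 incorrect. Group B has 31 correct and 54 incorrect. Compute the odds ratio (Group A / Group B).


Odds_A = 49/41 = 1.1951
Odds_B = 31/54 = 0.5741
OR = Odds_A / Odds_B = 1.1951 / 0.5741
Exactly, OR = (49 * 54) / (41 * 31) = 2646 / 1271
OR = 2.0818

2.0818


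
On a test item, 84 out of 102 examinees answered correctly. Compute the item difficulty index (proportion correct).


Item difficulty p = number correct / total examinees
p = 84 / 102
p = 0.8235

0.8235


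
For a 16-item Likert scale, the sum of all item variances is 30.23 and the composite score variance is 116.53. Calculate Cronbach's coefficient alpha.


alpha = (k/(k-1)) * (1 - sum(si^2)/s_total^2)
= (16/15) * (1 - 30.23/116.53)
alpha = 0.79

0.79


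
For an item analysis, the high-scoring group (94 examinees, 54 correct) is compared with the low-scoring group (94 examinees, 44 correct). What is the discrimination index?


p_upper = 54/94 = 0.5745
p_lower = 44/94 = 0.4681
D = 0.5745 - 0.4681 = 0.1064

0.1064


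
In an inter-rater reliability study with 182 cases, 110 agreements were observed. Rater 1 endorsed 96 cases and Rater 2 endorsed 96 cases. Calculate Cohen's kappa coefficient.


P_o = 110/182 = 0.604396
P_e = (96*96 + 86*86) / 33124 = 0.501509
kappa = (P_o - P_e) / (1 - P_e)
kappa = (0.604396 - 0.501509) / (1 - 0.501509)
kappa = 0.2064

0.2064


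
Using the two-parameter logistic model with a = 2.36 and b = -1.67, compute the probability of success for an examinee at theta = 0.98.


a*(theta - b) = 2.36 * (0.98 - -1.67) = 6.254
exp(-6.254) = 0.0019
P = 1 / (1 + 0.0019)
P = 0.9981

0.9981


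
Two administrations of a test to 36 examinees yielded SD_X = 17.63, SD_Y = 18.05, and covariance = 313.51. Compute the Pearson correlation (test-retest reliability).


r = cov(X,Y) / (SD_X * SD_Y)
r = 313.51 / (17.63 * 18.05)
r = 313.51 / 318.2215
r = 0.9852

0.9852


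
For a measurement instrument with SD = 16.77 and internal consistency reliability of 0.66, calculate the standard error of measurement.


SEM = SD * sqrt(1 - rxx)
SEM = 16.77 * sqrt(1 - 0.66)
SEM = 16.77 * sqrt(0.34) = 16.77 * 0.583095
SEM = 9.7785

9.7785


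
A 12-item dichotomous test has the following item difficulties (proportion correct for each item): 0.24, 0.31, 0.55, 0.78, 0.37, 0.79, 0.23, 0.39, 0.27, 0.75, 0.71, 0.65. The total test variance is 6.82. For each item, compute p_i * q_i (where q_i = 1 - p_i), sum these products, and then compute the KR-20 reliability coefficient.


For each item, compute p_i * q_i:
  Item 1: 0.24 * 0.76 = 0.1824
  Item 2: 0.31 * 0.69 = 0.2139
  Item 3: 0.55 * 0.45 = 0.2475
  Item 4: 0.78 * 0.22 = 0.1716
  Item 5: 0.37 * 0.63 = 0.2331
  Item 6: 0.79 * 0.21 = 0.1659
  Item 7: 0.23 * 0.77 = 0.1771
  Item 8: 0.39 * 0.61 = 0.2379
  Item 9: 0.27 * 0.73 = 0.1971
  Item 10: 0.75 * 0.25 = 0.1875
  Item 11: 0.71 * 0.29 = 0.2059
  Item 12: 0.65 * 0.35 = 0.2275
Sum(p_i * q_i) = 0.1824 + 0.2139 + 0.2475 + 0.1716 + 0.2331 + 0.1659 + 0.1771 + 0.2379 + 0.1971 + 0.1875 + 0.2059 + 0.2275 = 2.4474
KR-20 = (k/(k-1)) * (1 - Sum(p_i*q_i) / Var_total)
= (12/11) * (1 - 2.4474/6.82)
= 1.0909 * 0.6411
KR-20 = 0.6994

0.6994


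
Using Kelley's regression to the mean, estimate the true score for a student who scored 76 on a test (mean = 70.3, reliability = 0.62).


T_est = rxx * X + (1 - rxx) * mean
T_est = 0.62 * 76 + 0.38 * 70.3
T_est = 47.12 + 26.714
T_est = 73.834

73.834


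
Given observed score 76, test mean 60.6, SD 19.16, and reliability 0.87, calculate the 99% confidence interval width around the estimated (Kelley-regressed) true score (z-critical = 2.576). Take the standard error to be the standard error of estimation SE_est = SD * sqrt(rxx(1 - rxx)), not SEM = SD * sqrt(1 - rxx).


True score estimate = 0.87*76 + 0.13*60.6 = 73.998
SE_est = SD * sqrt(rxx * (1 - rxx)) = 19.16 * sqrt(0.87 * 0.13) = 19.16 * sqrt(0.1131) = 6.443574
CI = T_est +/- z * SE_est, so width = 2 * z * SE_est = 2 * 2.576 * 6.443574
Width = 33.1973

33.1973


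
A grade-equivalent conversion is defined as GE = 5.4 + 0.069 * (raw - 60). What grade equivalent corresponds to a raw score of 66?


raw - median = 66 - 60 = 6
slope * diff = 0.069 * 6 = 0.414
GE = 5.4 + 0.414
GE = 5.814

5.814


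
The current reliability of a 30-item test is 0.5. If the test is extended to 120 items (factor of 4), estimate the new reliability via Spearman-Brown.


r_new = (n * rxx) / (1 + (n-1) * rxx)
r_new = (4 * 0.5) / (1 + 3 * 0.5)
r_new = 2.0 / 2.5
r_new = 0.8

0.8


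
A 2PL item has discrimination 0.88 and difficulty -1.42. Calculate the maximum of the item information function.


For 2PL, max info at theta = b = -1.42
I_max = a^2 / 4 = 0.88^2 / 4
= 0.7744 / 4
I_max = 0.1936

0.1936


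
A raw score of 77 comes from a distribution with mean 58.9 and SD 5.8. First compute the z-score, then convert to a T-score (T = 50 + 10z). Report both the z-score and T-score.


z = (X - mean) / SD = (77 - 58.9) / 5.8
z = 18.1 / 5.8
z = 3.1207
T-score = T = 50 + 10z
Carry z at full precision (z = 18.1 / 5.8) into the conversion:
T-score = 50 + 10 * (18.1 / 5.8) = 50 + 181 / 5.8
T-score = 50 + 31.2069
T-score = 81.2069

81.2069


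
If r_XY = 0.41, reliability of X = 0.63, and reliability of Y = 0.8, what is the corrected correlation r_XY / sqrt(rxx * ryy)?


r_corrected = rxy / sqrt(rxx * ryy)
= 0.41 / sqrt(0.63 * 0.8)
= 0.41 / sqrt(0.504)
= 0.41 / 0.70993
r_corrected = 0.5775

0.5775


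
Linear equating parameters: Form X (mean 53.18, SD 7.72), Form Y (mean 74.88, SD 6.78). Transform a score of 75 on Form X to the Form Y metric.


slope = SD_Y / SD_X = 6.78 / 7.72 ~ 0.8782
intercept = mean_Y - slope * mean_X = 74.88 - (6.78 / 7.72) * 53.18 ~ 28.1753
Y = slope * X + intercept. To avoid rounding drift from the rounded slope/intercept, evaluate the equivalent form Y = mean_Y + SD_Y * (X - mean_X) / SD_X at full precision:
Y = 74.88 + 6.78 * (75 - 53.18) / 7.72
Y = 74.88 + 6.78 * 21.82 / 7.72
Y = 74.88 + 147.9396 / 7.72
Y = 74.88 + 19.1632
Y = 94.0432

94.0432


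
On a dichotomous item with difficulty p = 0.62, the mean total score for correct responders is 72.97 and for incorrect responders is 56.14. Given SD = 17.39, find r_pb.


q = 1 - p = 0.38
rpb = ((M1 - M0) / SD) * sqrt(p * q)
rpb = ((72.97 - 56.14) / 17.39) * sqrt(0.62 * 0.38)
rpb = 0.4698

0.4698


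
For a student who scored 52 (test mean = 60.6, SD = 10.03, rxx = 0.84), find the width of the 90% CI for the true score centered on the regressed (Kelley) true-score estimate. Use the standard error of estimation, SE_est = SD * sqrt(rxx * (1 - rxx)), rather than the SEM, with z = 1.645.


True score estimate = 0.84*52 + 0.16*60.6 = 53.376
SE_est = SD * sqrt(rxx * (1 - rxx)) = 10.03 * sqrt(0.84 * 0.16) = 10.03 * sqrt(0.1344) = 3.677059
CI = T_est +/- z * SE_est, so width = 2 * z * SE_est = 2 * 1.645 * 3.677059
Width = 12.0975

12.0975


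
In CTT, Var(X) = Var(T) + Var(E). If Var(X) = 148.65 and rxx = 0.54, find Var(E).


var_true = rxx * var_obs = 0.54 * 148.65 = 80.271
var_error = var_obs - var_true
var_error = 148.65 - 80.271
var_error = 68.379

68.379


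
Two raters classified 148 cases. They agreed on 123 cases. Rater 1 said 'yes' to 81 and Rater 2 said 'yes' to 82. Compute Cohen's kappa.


P_o = 123/148 = 0.831081
P_e = (81*82 + 67*66) / 21904 = 0.505113
kappa = (P_o - P_e) / (1 - P_e)
kappa = (0.831081 - 0.505113) / (1 - 0.505113)
kappa = 0.6587

0.6587


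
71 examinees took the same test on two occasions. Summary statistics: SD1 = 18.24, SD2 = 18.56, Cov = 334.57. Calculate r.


r = cov(X,Y) / (SD_X * SD_Y)
r = 334.57 / (18.24 * 18.56)
r = 334.57 / 338.5344
r = 0.9883

0.9883


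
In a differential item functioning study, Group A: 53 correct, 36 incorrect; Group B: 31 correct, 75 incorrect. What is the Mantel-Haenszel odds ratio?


Odds_A = 53/36 = 1.4722
Odds_B = 31/75 = 0.4133
OR = Odds_A / Odds_B = 1.4722 / 0.4133
Exactly, OR = (53 * 75) / (36 * 31) = 3975 / 1116
OR = 3.5618

3.5618


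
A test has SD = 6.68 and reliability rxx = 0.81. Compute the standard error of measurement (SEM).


SEM = SD * sqrt(1 - rxx)
SEM = 6.68 * sqrt(1 - 0.81)
SEM = 6.68 * sqrt(0.19) = 6.68 * 0.43589
SEM = 2.9117

2.9117


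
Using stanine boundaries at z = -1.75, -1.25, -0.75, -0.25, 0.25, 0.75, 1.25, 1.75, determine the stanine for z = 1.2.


Stanine boundaries: [-1.75, -1.25, -0.75, -0.25, 0.25, 0.75, 1.25, 1.75]
z = 1.2
Check each boundary:
  z >= -1.75 -> could be stanine 2
  z >= -1.25 -> could be stanine 3
  z >= -0.75 -> could be stanine 4
  z >= -0.25 -> could be stanine 5
  z >= 0.25 -> could be stanine 6
  z >= 0.75 -> could be stanine 7
  z < 1.25
  z < 1.75
Highest qualifying boundary gives stanine = 7

7


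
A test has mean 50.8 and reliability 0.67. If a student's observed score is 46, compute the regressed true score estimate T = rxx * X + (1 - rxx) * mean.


T_est = rxx * X + (1 - rxx) * mean
T_est = 0.67 * 46 + 0.33 * 50.8
T_est = 30.82 + 16.764
T_est = 47.584

47.584


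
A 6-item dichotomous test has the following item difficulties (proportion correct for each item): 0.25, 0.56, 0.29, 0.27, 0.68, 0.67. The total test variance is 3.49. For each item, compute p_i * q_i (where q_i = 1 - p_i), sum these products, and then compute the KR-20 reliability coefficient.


For each item, compute p_i * q_i:
  Item 1: 0.25 * 0.75 = 0.1875
  Item 2: 0.56 * 0.44 = 0.2464
  Item 3: 0.29 * 0.71 = 0.2059
  Item 4: 0.27 * 0.73 = 0.1971
  Item 5: 0.68 * 0.32 = 0.2176
  Item 6: 0.67 * 0.33 = 0.2211
Sum(p_i * q_i) = 0.1875 + 0.2464 + 0.2059 + 0.1971 + 0.2176 + 0.2211 = 1.2756
KR-20 = (k/(k-1)) * (1 - Sum(p_i*q_i) / Var_total)
= (6/5) * (1 - 1.2756/3.49)
= 1.2 * 0.6345
KR-20 = 0.7614

0.7614


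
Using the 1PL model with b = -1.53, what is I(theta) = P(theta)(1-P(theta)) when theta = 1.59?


P = 1/(1+exp(-(1.59--1.53))) = 0.9577
I = P*(1-P) = 0.9577 * 0.0423
I = 0.0405

0.0405


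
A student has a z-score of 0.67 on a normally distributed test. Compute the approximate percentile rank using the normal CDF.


CDF(z) = 0.5 * (1 + erf(z/sqrt(2)))
erf(0.4738) = 0.4971
CDF = 0.7486
Percentile rank = 0.7486 * 100 = 74.86

74.86


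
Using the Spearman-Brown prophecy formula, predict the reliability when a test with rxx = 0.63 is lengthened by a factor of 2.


r_new = (n * rxx) / (1 + (n-1) * rxx)
r_new = (2 * 0.63) / (1 + 1 * 0.63)
r_new = 1.26 / 1.63
r_new = 0.773

0.773


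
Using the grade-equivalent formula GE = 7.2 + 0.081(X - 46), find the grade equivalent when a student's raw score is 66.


raw - median = 66 - 46 = 20
slope * diff = 0.081 * 20 = 1.62
GE = 7.2 + 1.62
GE = 8.82

8.82


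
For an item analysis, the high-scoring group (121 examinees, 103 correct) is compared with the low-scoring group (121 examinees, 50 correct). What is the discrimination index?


p_upper = 103/121 = 0.8512
p_lower = 50/121 = 0.4132
D = 0.8512 - 0.4132 = 0.438

0.438


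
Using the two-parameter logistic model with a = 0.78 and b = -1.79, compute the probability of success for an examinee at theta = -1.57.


a*(theta - b) = 0.78 * (-1.57 - -1.79) = 0.1716
exp(-0.1716) = 0.8423
P = 1 / (1 + 0.8423)
P = 0.5428

0.5428


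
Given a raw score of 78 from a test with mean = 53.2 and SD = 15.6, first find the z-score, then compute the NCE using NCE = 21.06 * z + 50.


z = (X - mean) / SD = (78 - 53.2) / 15.6
z = 24.8 / 15.6
z = 1.5897
NCE = NCE = 21.06z + 50
Carry z at full precision (z = 24.8 / 15.6) into the conversion:
NCE = 21.06 * (24.8 / 15.6) + 50 = 522.288 / 15.6 + 50
NCE = 33.48 + 50
NCE = 83.48

83.48


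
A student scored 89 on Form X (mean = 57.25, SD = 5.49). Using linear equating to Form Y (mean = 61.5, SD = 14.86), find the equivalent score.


slope = SD_Y / SD_X = 14.86 / 5.49 ~ 2.7067
intercept = mean_Y - slope * mean_X = 61.5 - (14.86 / 5.49) * 57.25 ~ -93.4608
Y = slope * X + intercept. To avoid rounding drift from the rounded slope/intercept, evaluate the equivalent form Y = mean_Y + SD_Y * (X - mean_X) / SD_X at full precision:
Y = 61.5 + 14.86 * (89 - 57.25) / 5.49
Y = 61.5 + 14.86 * 31.75 / 5.49
Y = 61.5 + 471.805 / 5.49
Y = 61.5 + 85.939
Y = 147.439

147.439


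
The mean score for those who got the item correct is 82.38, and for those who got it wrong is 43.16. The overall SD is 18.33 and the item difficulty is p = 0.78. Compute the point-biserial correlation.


q = 1 - p = 0.22
rpb = ((M1 - M0) / SD) * sqrt(p * q)
rpb = ((82.38 - 43.16) / 18.33) * sqrt(0.78 * 0.22)
rpb = 0.8863

0.8863


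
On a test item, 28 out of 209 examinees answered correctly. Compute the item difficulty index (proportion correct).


Item difficulty p = number correct / total examinees
p = 28 / 209
p = 0.134

0.134


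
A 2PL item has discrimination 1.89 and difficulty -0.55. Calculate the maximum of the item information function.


For 2PL, max info at theta = b = -0.55
I_max = a^2 / 4 = 1.89^2 / 4
= 3.5721 / 4
I_max = 0.893

0.893


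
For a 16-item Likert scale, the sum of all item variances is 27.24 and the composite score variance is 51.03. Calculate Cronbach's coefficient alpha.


alpha = (k/(k-1)) * (1 - sum(si^2)/s_total^2)
= (16/15) * (1 - 27.24/51.03)
alpha = 0.4973

0.4973


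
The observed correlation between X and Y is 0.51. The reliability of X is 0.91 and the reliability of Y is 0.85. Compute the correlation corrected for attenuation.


r_corrected = rxy / sqrt(rxx * ryy)
= 0.51 / sqrt(0.91 * 0.85)
= 0.51 / sqrt(0.7735)
= 0.51 / 0.879488
r_corrected = 0.5799

0.5799


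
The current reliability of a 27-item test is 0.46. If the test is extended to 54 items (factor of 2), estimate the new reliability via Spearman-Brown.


r_new = (n * rxx) / (1 + (n-1) * rxx)
r_new = (2 * 0.46) / (1 + 1 * 0.46)
r_new = 0.92 / 1.46
r_new = 0.6301

0.6301


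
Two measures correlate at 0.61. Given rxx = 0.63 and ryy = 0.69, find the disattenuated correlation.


r_corrected = rxy / sqrt(rxx * ryy)
= 0.61 / sqrt(0.63 * 0.69)
= 0.61 / sqrt(0.4347)
= 0.61 / 0.659318
r_corrected = 0.9252

0.9252


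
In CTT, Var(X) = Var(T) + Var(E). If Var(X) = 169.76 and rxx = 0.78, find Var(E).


var_true = rxx * var_obs = 0.78 * 169.76 = 132.4128
var_error = var_obs - var_true
var_error = 169.76 - 132.4128
var_error = 37.3472

37.3472


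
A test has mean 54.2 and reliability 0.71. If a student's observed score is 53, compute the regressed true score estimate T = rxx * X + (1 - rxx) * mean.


T_est = rxx * X + (1 - rxx) * mean
T_est = 0.71 * 53 + 0.29 * 54.2
T_est = 37.63 + 15.718
T_est = 53.348

53.348


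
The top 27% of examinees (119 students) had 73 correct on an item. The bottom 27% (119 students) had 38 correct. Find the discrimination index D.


p_upper = 73/119 = 0.6134
p_lower = 38/119 = 0.3193
D = 0.6134 - 0.3193 = 0.2941

0.2941


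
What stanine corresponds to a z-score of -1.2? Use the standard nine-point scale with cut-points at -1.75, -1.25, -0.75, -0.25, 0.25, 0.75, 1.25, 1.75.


Stanine boundaries: [-1.75, -1.25, -0.75, -0.25, 0.25, 0.75, 1.25, 1.75]
z = -1.2
Check each boundary:
  z >= -1.75 -> could be stanine 2
  z >= -1.25 -> could be stanine 3
  z < -0.75
  z < -0.25
  z < 0.25
  z < 0.75
  z < 1.25
  z < 1.75
Highest qualifying boundary gives stanine = 3

3


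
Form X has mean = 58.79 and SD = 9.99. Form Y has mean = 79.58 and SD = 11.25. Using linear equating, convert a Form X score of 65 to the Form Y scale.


slope = SD_Y / SD_X = 11.25 / 9.99 ~ 1.1261
intercept = mean_Y - slope * mean_X = 79.58 - (11.25 / 9.99) * 58.79 ~ 13.375
Y = slope * X + intercept. To avoid rounding drift from the rounded slope/intercept, evaluate the equivalent form Y = mean_Y + SD_Y * (X - mean_X) / SD_X at full precision:
Y = 79.58 + 11.25 * (65 - 58.79) / 9.99
Y = 79.58 + 11.25 * 6.21 / 9.99
Y = 79.58 + 69.8625 / 9.99
Y = 79.58 + 6.9932
Y = 86.5732

86.5732


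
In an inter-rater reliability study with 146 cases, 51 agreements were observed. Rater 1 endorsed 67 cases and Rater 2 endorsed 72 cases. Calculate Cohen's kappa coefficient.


P_o = 51/146 = 0.349315
P_e = (67*72 + 79*74) / 21316 = 0.500563
kappa = (P_o - P_e) / (1 - P_e)
kappa = (0.349315 - 0.500563) / (1 - 0.500563)
kappa = -0.3028

-0.3028


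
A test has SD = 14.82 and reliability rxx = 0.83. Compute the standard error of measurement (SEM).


SEM = SD * sqrt(1 - rxx)
SEM = 14.82 * sqrt(1 - 0.83)
SEM = 14.82 * sqrt(0.17) = 14.82 * 0.412311
SEM = 6.1104

6.1104


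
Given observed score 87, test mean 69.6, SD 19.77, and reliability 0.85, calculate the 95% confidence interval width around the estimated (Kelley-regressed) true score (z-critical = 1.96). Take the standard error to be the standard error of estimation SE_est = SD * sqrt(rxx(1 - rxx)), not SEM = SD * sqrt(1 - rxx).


True score estimate = 0.85*87 + 0.15*69.6 = 84.39
SE_est = SD * sqrt(rxx * (1 - rxx)) = 19.77 * sqrt(0.85 * 0.15) = 19.77 * sqrt(0.1275) = 7.059302
CI = T_est +/- z * SE_est, so width = 2 * z * SE_est = 2 * 1.96 * 7.059302
Width = 27.6725

27.6725


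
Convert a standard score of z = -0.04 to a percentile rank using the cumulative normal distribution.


CDF(z) = 0.5 * (1 + erf(z/sqrt(2)))
erf(-0.0283) = -0.0319
CDF = 0.484
Percentile rank = 0.484 * 100 = 48.4

48.4


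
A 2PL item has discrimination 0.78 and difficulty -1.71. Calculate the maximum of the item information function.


For 2PL, max info at theta = b = -1.71
I_max = a^2 / 4 = 0.78^2 / 4
= 0.6084 / 4
I_max = 0.1521

0.1521


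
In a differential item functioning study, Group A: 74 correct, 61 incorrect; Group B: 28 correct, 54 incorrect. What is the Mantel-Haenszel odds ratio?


Odds_A = 74/61 = 1.2131
Odds_B = 28/54 = 0.5185
OR = Odds_A / Odds_B = 1.2131 / 0.5185
Exactly, OR = (74 * 54) / (61 * 28) = 3996 / 1708
OR = 2.3396

2.3396


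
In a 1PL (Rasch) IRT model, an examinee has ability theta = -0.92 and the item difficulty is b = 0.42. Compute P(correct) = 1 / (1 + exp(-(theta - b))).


theta - b = -0.92 - 0.42 = -1.34
exp(-(theta - b)) = exp(1.34) = 3.819
P = 1 / (1 + 3.819)
P = 0.2075

0.2075


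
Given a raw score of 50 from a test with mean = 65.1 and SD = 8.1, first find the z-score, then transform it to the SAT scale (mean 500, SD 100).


z = (X - mean) / SD = (50 - 65.1) / 8.1
z = -15.1 / 8.1
z = -1.8642
SAT-scale = SAT = 500 + 100z
Carry z at full precision (z = -15.1 / 8.1) into the conversion:
SAT-scale = 500 + 100 * (-15.1 / 8.1) = 500 + -1510 / 8.1
SAT-scale = 500 + -186.4198
SAT-scale = 313.5802

313.5802


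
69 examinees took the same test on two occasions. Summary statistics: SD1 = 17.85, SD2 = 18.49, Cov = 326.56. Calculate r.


r = cov(X,Y) / (SD_X * SD_Y)
r = 326.56 / (17.85 * 18.49)
r = 326.56 / 330.0465
r = 0.9894

0.9894


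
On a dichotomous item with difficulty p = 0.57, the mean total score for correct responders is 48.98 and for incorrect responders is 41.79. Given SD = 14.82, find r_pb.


q = 1 - p = 0.43
rpb = ((M1 - M0) / SD) * sqrt(p * q)
rpb = ((48.98 - 41.79) / 14.82) * sqrt(0.57 * 0.43)
rpb = 0.2402

0.2402


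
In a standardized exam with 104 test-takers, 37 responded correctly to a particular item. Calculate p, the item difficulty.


Item difficulty p = number correct / total examinees
p = 37 / 104
p = 0.3558

0.3558


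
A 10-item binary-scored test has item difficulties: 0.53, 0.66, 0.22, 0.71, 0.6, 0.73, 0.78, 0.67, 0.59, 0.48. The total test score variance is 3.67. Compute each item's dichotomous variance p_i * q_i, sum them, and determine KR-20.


For each item, compute p_i * q_i:
  Item 1: 0.53 * 0.47 = 0.2491
  Item 2: 0.66 * 0.34 = 0.2244
  Item 3: 0.22 * 0.78 = 0.1716
  Item 4: 0.71 * 0.29 = 0.2059
  Item 5: 0.6 * 0.4 = 0.24
  Item 6: 0.73 * 0.27 = 0.1971
  Item 7: 0.78 * 0.22 = 0.1716
  Item 8: 0.67 * 0.33 = 0.2211
  Item 9: 0.59 * 0.41 = 0.2419
  Item 10: 0.48 * 0.52 = 0.2496
Sum(p_i * q_i) = 0.2491 + 0.2244 + 0.1716 + 0.2059 + 0.24 + 0.1971 + 0.1716 + 0.2211 + 0.2419 + 0.2496 = 2.1723
KR-20 = (k/(k-1)) * (1 - Sum(p_i*q_i) / Var_total)
= (10/9) * (1 - 2.1723/3.67)
= 1.1111 * 0.4081
KR-20 = 0.4534

0.4534


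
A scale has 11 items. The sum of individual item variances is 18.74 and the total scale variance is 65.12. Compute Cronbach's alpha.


alpha = (k/(k-1)) * (1 - sum(si^2)/s_total^2)
= (11/10) * (1 - 18.74/65.12)
alpha = 0.7834

0.7834


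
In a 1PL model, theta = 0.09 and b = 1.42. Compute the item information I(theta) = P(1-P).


P = 1/(1+exp(-(0.09-1.42))) = 0.2092
I = P*(1-P) = 0.2092 * 0.7908
I = 0.1654

0.1654


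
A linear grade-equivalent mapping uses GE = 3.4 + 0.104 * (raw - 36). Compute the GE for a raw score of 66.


raw - median = 66 - 36 = 30
slope * diff = 0.104 * 30 = 3.12
GE = 3.4 + 3.12
GE = 6.52

6.52


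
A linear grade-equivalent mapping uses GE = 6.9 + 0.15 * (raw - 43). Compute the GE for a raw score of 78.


raw - median = 78 - 43 = 35
slope * diff = 0.15 * 35 = 5.25
GE = 6.9 + 5.25
GE = 12.15

12.15


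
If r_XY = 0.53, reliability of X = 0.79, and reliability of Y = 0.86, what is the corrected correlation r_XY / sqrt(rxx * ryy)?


r_corrected = rxy / sqrt(rxx * ryy)
= 0.53 / sqrt(0.79 * 0.86)
= 0.53 / sqrt(0.6794)
= 0.53 / 0.824257
r_corrected = 0.643

0.643


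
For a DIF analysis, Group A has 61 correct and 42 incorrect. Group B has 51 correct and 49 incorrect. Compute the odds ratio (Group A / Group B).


Odds_A = 61/42 = 1.4524
Odds_B = 51/49 = 1.0408
OR = Odds_A / Odds_B = 1.4524 / 1.0408
Exactly, OR = (61 * 49) / (42 * 51) = 2989 / 2142
OR = 1.3954

1.3954


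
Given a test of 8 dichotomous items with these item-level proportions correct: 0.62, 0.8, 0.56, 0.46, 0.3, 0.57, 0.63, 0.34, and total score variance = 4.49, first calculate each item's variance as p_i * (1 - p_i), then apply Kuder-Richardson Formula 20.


For each item, compute p_i * q_i:
  Item 1: 0.62 * 0.38 = 0.2356
  Item 2: 0.8 * 0.2 = 0.16
  Item 3: 0.56 * 0.44 = 0.2464
  Item 4: 0.46 * 0.54 = 0.2484
  Item 5: 0.3 * 0.7 = 0.21
  Item 6: 0.57 * 0.43 = 0.2451
  Item 7: 0.63 * 0.37 = 0.2331
  Item 8: 0.34 * 0.66 = 0.2244
Sum(p_i * q_i) = 0.2356 + 0.16 + 0.2464 + 0.2484 + 0.21 + 0.2451 + 0.2331 + 0.2244 = 1.803
KR-20 = (k/(k-1)) * (1 - Sum(p_i*q_i) / Var_total)
= (8/7) * (1 - 1.803/4.49)
= 1.1429 * 0.5984
KR-20 = 0.6839

0.6839


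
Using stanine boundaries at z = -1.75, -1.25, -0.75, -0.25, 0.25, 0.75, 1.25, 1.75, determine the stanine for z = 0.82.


Stanine boundaries: [-1.75, -1.25, -0.75, -0.25, 0.25, 0.75, 1.25, 1.75]
z = 0.82
Check each boundary:
  z >= -1.75 -> could be stanine 2
  z >= -1.25 -> could be stanine 3
  z >= -0.75 -> could be stanine 4
  z >= -0.25 -> could be stanine 5
  z >= 0.25 -> could be stanine 6
  z >= 0.75 -> could be stanine 7
  z < 1.25
  z < 1.75
Highest qualifying boundary gives stanine = 7

7


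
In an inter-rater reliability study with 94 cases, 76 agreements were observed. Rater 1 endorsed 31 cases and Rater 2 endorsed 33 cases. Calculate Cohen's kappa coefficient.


P_o = 76/94 = 0.808511
P_e = (31*33 + 63*61) / 8836 = 0.550702
kappa = (P_o - P_e) / (1 - P_e)
kappa = (0.808511 - 0.550702) / (1 - 0.550702)
kappa = 0.5738

0.5738


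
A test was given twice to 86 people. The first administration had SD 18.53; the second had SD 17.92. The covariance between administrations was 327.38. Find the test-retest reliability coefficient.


r = cov(X,Y) / (SD_X * SD_Y)
r = 327.38 / (18.53 * 17.92)
r = 327.38 / 332.0576
r = 0.9859

0.9859


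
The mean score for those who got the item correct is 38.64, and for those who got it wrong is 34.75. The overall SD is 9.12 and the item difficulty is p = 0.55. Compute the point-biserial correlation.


q = 1 - p = 0.45
rpb = ((M1 - M0) / SD) * sqrt(p * q)
rpb = ((38.64 - 34.75) / 9.12) * sqrt(0.55 * 0.45)
rpb = 0.2122

0.2122


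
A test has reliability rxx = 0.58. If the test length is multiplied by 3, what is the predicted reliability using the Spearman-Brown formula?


r_new = (n * rxx) / (1 + (n-1) * rxx)
r_new = (3 * 0.58) / (1 + 2 * 0.58)
r_new = 1.74 / 2.16
r_new = 0.8056

0.8056


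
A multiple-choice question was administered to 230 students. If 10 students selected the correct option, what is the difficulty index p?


Item difficulty p = number correct / total examinees
p = 10 / 230
p = 0.0435

0.0435


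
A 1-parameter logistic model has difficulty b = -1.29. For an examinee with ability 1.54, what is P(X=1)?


theta - b = 1.54 - -1.29 = 2.83
exp(-(theta - b)) = exp(-2.83) = 0.059
P = 1 / (1 + 0.059)
P = 0.9443

0.9443


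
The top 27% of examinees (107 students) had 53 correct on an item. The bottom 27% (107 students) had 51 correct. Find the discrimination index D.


p_upper = 53/107 = 0.4953
p_lower = 51/107 = 0.4766
D = 0.4953 - 0.4766 = 0.0187

0.0187


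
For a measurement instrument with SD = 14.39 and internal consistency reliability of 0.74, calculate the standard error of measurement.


SEM = SD * sqrt(1 - rxx)
SEM = 14.39 * sqrt(1 - 0.74)
SEM = 14.39 * sqrt(0.26) = 14.39 * 0.509902
SEM = 7.3375

7.3375


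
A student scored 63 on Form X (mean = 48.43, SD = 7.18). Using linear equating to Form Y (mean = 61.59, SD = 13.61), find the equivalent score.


slope = SD_Y / SD_X = 13.61 / 7.18 ~ 1.8955
intercept = mean_Y - slope * mean_X = 61.59 - (13.61 / 7.18) * 48.43 ~ -30.2112
Y = slope * X + intercept. To avoid rounding drift from the rounded slope/intercept, evaluate the equivalent form Y = mean_Y + SD_Y * (X - mean_X) / SD_X at full precision:
Y = 61.59 + 13.61 * (63 - 48.43) / 7.18
Y = 61.59 + 13.61 * 14.57 / 7.18
Y = 61.59 + 198.2977 / 7.18
Y = 61.59 + 27.6181
Y = 89.2081

89.2081


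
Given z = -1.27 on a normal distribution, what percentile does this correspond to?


CDF(z) = 0.5 * (1 + erf(z/sqrt(2)))
erf(-0.898) = -0.7959
CDF = 0.102
Percentile rank = 0.102 * 100 = 10.2

10.2


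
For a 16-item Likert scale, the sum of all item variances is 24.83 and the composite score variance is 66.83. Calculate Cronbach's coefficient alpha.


alpha = (k/(k-1)) * (1 - sum(si^2)/s_total^2)
= (16/15) * (1 - 24.83/66.83)
alpha = 0.6704

0.6704


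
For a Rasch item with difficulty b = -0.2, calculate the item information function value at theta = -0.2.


P = 1/(1+exp(-(-0.2--0.2))) = 0.5
I = P*(1-P) = 0.5 * 0.5
I = 0.25

0.25


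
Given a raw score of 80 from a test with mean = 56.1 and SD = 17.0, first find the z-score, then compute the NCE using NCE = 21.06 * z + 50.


z = (X - mean) / SD = (80 - 56.1) / 17.0
z = 23.9 / 17.0
z = 1.4059
NCE = NCE = 21.06z + 50
Carry z at full precision (z = 23.9 / 17.0) into the conversion:
NCE = 21.06 * (23.9 / 17.0) + 50 = 503.334 / 17.0 + 50
NCE = 29.6079 + 50
NCE = 79.6079

79.6079


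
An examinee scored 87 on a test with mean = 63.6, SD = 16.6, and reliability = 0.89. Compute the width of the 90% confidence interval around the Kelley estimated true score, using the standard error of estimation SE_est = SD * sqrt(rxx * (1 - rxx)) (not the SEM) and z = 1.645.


True score estimate = 0.89*87 + 0.11*63.6 = 84.426
SE_est = SD * sqrt(rxx * (1 - rxx)) = 16.6 * sqrt(0.89 * 0.11) = 16.6 * sqrt(0.0979) = 5.19397
CI = T_est +/- z * SE_est, so width = 2 * z * SE_est = 2 * 1.645 * 5.19397
Width = 17.0882

17.0882


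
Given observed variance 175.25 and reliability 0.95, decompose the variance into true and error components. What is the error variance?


var_true = rxx * var_obs = 0.95 * 175.25 = 166.4875
var_error = var_obs - var_true
var_error = 175.25 - 166.4875
var_error = 8.7625

8.7625


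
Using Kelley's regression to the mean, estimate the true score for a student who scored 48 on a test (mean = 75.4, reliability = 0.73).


T_est = rxx * X + (1 - rxx) * mean
T_est = 0.73 * 48 + 0.27 * 75.4
T_est = 35.04 + 20.358
T_est = 55.398

55.398


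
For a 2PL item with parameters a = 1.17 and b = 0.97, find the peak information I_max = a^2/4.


For 2PL, max info at theta = b = 0.97
I_max = a^2 / 4 = 1.17^2 / 4
= 1.3689 / 4
I_max = 0.3422

0.3422


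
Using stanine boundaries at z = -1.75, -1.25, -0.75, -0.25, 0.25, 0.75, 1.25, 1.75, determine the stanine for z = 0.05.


Stanine boundaries: [-1.75, -1.25, -0.75, -0.25, 0.25, 0.75, 1.25, 1.75]
z = 0.05
Check each boundary:
  z >= -1.75 -> could be stanine 2
  z >= -1.25 -> could be stanine 3
  z >= -0.75 -> could be stanine 4
  z >= -0.25 -> could be stanine 5
  z < 0.25
  z < 0.75
  z < 1.25
  z < 1.75
Highest qualifying boundary gives stanine = 5

5


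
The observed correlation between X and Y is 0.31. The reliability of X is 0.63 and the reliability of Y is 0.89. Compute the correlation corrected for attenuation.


r_corrected = rxy / sqrt(rxx * ryy)
= 0.31 / sqrt(0.63 * 0.89)
= 0.31 / sqrt(0.5607)
= 0.31 / 0.748799
r_corrected = 0.414

0.414


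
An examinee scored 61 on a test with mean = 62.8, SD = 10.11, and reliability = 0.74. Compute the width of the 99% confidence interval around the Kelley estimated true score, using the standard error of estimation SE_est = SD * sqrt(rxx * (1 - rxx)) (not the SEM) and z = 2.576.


True score estimate = 0.74*61 + 0.26*62.8 = 61.468
SE_est = SD * sqrt(rxx * (1 - rxx)) = 10.11 * sqrt(0.74 * 0.26) = 10.11 * sqrt(0.1924) = 4.434592
CI = T_est +/- z * SE_est, so width = 2 * z * SE_est = 2 * 2.576 * 4.434592
Width = 22.847

22.847


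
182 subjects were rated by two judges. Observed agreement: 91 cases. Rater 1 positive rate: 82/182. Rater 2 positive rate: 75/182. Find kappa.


P_o = 91/182 = 0.5
P_e = (82*75 + 100*107) / 33124 = 0.508695
kappa = (P_o - P_e) / (1 - P_e)
kappa = (0.5 - 0.508695) / (1 - 0.508695)
kappa = -0.0177

-0.0177


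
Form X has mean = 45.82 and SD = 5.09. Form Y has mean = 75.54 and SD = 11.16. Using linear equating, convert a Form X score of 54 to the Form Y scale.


slope = SD_Y / SD_X = 11.16 / 5.09 ~ 2.1925
intercept = mean_Y - slope * mean_X = 75.54 - (11.16 / 5.09) * 45.82 ~ -24.9219
Y = slope * X + intercept. To avoid rounding drift from the rounded slope/intercept, evaluate the equivalent form Y = mean_Y + SD_Y * (X - mean_X) / SD_X at full precision:
Y = 75.54 + 11.16 * (54 - 45.82) / 5.09
Y = 75.54 + 11.16 * 8.18 / 5.09
Y = 75.54 + 91.2888 / 5.09
Y = 75.54 + 17.9349
Y = 93.4749

93.4749


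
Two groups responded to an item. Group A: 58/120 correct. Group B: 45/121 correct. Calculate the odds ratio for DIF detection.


Odds_A = 58/62 = 0.9355
Odds_B = 45/76 = 0.5921
OR = Odds_A / Odds_B = 0.9355 / 0.5921
Exactly, OR = (58 * 76) / (62 * 45) = 4408 / 2790
OR = 1.5799

1.5799


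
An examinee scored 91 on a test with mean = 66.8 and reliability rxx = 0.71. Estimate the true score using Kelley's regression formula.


T_est = rxx * X + (1 - rxx) * mean
T_est = 0.71 * 91 + 0.29 * 66.8
T_est = 64.61 + 19.372
T_est = 83.982

83.982


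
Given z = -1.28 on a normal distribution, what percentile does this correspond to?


CDF(z) = 0.5 * (1 + erf(z/sqrt(2)))
erf(-0.9051) = -0.7995
CDF = 0.1003
Percentile rank = 0.1003 * 100 = 10.03

10.03


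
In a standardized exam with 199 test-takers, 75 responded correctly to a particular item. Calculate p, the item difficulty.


Item difficulty p = number correct / total examinees
p = 75 / 199
p = 0.3769

0.3769


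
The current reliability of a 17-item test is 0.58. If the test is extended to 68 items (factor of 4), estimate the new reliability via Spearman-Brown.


r_new = (n * rxx) / (1 + (n-1) * rxx)
r_new = (4 * 0.58) / (1 + 3 * 0.58)
r_new = 2.32 / 2.74
r_new = 0.8467

0.8467


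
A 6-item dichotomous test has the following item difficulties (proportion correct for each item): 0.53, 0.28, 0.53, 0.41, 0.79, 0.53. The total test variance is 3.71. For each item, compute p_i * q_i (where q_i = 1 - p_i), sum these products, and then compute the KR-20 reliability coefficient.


For each item, compute p_i * q_i:
  Item 1: 0.53 * 0.47 = 0.2491
  Item 2: 0.28 * 0.72 = 0.2016
  Item 3: 0.53 * 0.47 = 0.2491
  Item 4: 0.41 * 0.59 = 0.2419
  Item 5: 0.79 * 0.21 = 0.1659
  Item 6: 0.53 * 0.47 = 0.2491
Sum(p_i * q_i) = 0.2491 + 0.2016 + 0.2491 + 0.2419 + 0.1659 + 0.2491 = 1.3567
KR-20 = (k/(k-1)) * (1 - Sum(p_i*q_i) / Var_total)
= (6/5) * (1 - 1.3567/3.71)
= 1.2 * 0.6343
KR-20 = 0.7612

0.7612
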